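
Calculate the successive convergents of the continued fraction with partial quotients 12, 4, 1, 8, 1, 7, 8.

Using the convergent recurrence p_i = a_i*p_{i-1} + p_{i-2}, q_i = a_i*q_{i-1} + q_{i-2} with p_{-2}=0, p_{-1}=1, q_{-2}=1, q_{-1}=0:
  i=0: a_0=12, p_0 = 12*1 + 0 = 12, q_0 = 12*0 + 1 = 1.
  i=1: a_1=4, p_1 = 4*12 + 1 = 49, q_1 = 4*1 + 0 = 4.
  i=2: a_2=1, p_2 = 1*49 + 12 = 61, q_2 = 1*4 + 1 = 5.
  i=3: a_3=8, p_3 = 8*61 + 49 = 537, q_3 = 8*5 + 4 = 44.
  i=4: a_4=1, p_4 = 1*537 + 61 = 598, q_4 = 1*44 + 5 = 49.
  i=5: a_5=7, p_5 = 7*598 + 537 = 4723, q_5 = 7*49 + 44 = 387.
  i=6: a_6=8, p_6 = 8*4723 + 598 = 38382, q_6 = 8*387 + 49 = 3145.

12/1, 49/4, 61/5, 537/44, 598/49, 4723/387, 38382/3145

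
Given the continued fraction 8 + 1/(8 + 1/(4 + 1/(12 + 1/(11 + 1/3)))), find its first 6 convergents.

Using the convergent recurrence p_i = a_i*p_{i-1} + p_{i-2}, q_i = a_i*q_{i-1} + q_{i-2} with p_{-2}=0, p_{-1}=1, q_{-2}=1, q_{-1}=0:
  i=0: a_0=8, p_0 = 8*1 + 0 = 8, q_0 = 8*0 + 1 = 1.
  i=1: a_1=8, p_1 = 8*8 + 1 = 65, q_1 = 8*1 + 0 = 8.
  i=2: a_2=4, p_2 = 4*65 + 8 = 268, q_2 = 4*8 + 1 = 33.
  i=3: a_3=12, p_3 = 12*268 + 65 = 3281, q_3 = 12*33 + 8 = 404.
  i=4: a_4=11, p_4 = 11*3281 + 268 = 36359, q_4 = 11*404 + 33 = 4477.
  i=5: a_5=3, p_5 = 3*36359 + 3281 = 112358, q_5 = 3*4477 + 404 = 13835.

8/1, 65/8, 268/33, 3281/404, 36359/4477, 112358/13835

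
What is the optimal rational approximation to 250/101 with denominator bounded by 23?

52/21

Expand x = 250/101 as a continued fraction with the Euclidean algorithm:
  250 = 2*101 + 48, so a_0 = 2.
  101 = 2*48 + 5, so a_1 = 2.
  48 = 9*5 + 3, so a_2 = 9.
  5 = 1*3 + 2, so a_3 = 1.
  3 = 1*2 + 1, so a_4 = 1.
  2 = 2*1 + 0, so a_5 = 2.
so x = [2; 2, 9, 1, 1, 2].
Convergents (p_i = a_i*p_{i-1} + p_{i-2}, q_i = a_i*q_{i-1} + q_{i-2} with p_{-2}=0, p_{-1}=1, q_{-2}=1, q_{-1}=0), until the denominator exceeds 23:
  i=0: a_0=2, p_0 = 2*1 + 0 = 2, q_0 = 2*0 + 1 = 1.
  i=1: a_1=2, p_1 = 2*2 + 1 = 5, q_1 = 2*1 + 0 = 2.
  i=2: a_2=9, p_2 = 9*5 + 2 = 47, q_2 = 9*2 + 1 = 19.
  i=3: a_3=1, p_3 = 1*47 + 5 = 52, q_3 = 1*19 + 2 = 21.
  i=4: a_4=1, p_4 = 1*52 + 47 = 99, q_4 = 1*21 + 19 = 40.
q_4 = 40 > 23, so the last convergent with denominator <= 23 is p_3/q_3 = 52/21.
The closest fraction with denominator <= 23 is either p_3/q_3 or the intermediate fraction (k*p_3 + p_2)/(k*q_3 + q_2) with the largest k >= 1 whose denominator stays <= 23; these approach x as k grows, and every other convergent or intermediate fraction in range is farther away.
Largest k: floor((23 - q_2)/q_3) = floor((23 - 19)/21) = 0.
Since k = 0, no intermediate fraction beyond p_3/q_3 has denominator <= 23, so the convergent 52/21 is the closest (its error is |250*21 - 52*101|/(101*21) = 2/2121).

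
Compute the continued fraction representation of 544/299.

Run the Euclidean algorithm on 544 and 299; the successive quotients are the partial quotients a_0, a_1, ... (each step inverts the fractional part left over by the previous one):
  544 = 1*299 + 245, so a_0 = 1.
  299 = 1*245 + 54, so a_1 = 1.
  245 = 4*54 + 29, so a_2 = 4.
  54 = 1*29 + 25, so a_3 = 1.
  29 = 1*25 + 4, so a_4 = 1.
  25 = 6*4 + 1, so a_5 = 6.
  4 = 4*1 + 0, so a_6 = 4.
The remainder reaches 0 after 7 divisions, so the expansion has 7 partial quotients, read off in order.

[1; 1, 4, 1, 1, 6, 4]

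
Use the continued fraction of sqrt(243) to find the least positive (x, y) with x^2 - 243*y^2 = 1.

(x, y) = (70226, 4505)

First expand sqrt(243) as a continued fraction. With x_i = (sqrt(243) + m_i)/d_i and (m_0, d_0) = (0, 1): a_0 = floor(sqrt(243)) = 15, since 15^2 = 225 <= 243 < 256 = 16^2.
Iterate m_{i+1} = d_i*a_i - m_i, d_{i+1} = (243 - m_{i+1}^2)/d_i, a_{i+1} = floor((a_0 + m_{i+1})/d_{i+1}):
  m_1 = 1*15 - 0 = 15, d_1 = (243 - 15^2)/1 = 18/1 = 18, a_1 = floor((15 + 15)/18) = 1.
  m_2 = 18*1 - 15 = 3, d_2 = (243 - 3^2)/18 = 234/18 = 13, a_2 = floor((15 + 3)/13) = 1.
  m_3 = 13*1 - 3 = 10, d_3 = (243 - 10^2)/13 = 143/13 = 11, a_3 = floor((15 + 10)/11) = 2.
  m_4 = 11*2 - 10 = 12, d_4 = (243 - 12^2)/11 = 99/11 = 9, a_4 = floor((15 + 12)/9) = 3.
  m_5 = 9*3 - 12 = 15, d_5 = (243 - 15^2)/9 = 18/9 = 2, a_5 = floor((15 + 15)/2) = 15.
  m_6 = 2*15 - 15 = 15, d_6 = (243 - 15^2)/2 = 18/2 = 9, a_6 = floor((15 + 15)/9) = 3.
  m_7 = 9*3 - 15 = 12, d_7 = (243 - 12^2)/9 = 99/9 = 11, a_7 = floor((15 + 12)/11) = 2.
  m_8 = 11*2 - 12 = 10, d_8 = (243 - 10^2)/11 = 143/11 = 13, a_8 = floor((15 + 10)/13) = 1.
  m_9 = 13*1 - 10 = 3, d_9 = (243 - 3^2)/13 = 234/13 = 18, a_9 = floor((15 + 3)/18) = 1.
  m_10 = 18*1 - 3 = 15, d_10 = (243 - 15^2)/18 = 18/18 = 1, a_10 = floor((15 + 15)/1) = 30.
  m_11 = 1*30 - 15 = 15, d_11 = (243 - 15^2)/1 = 18/1 = 18: (m_11, d_11) = (m_1, d_1) = (15, 18), so from here the quotients repeat a_1, ..., a_10; the period length is 10.
So sqrt(243) = [15; (1, 1, 2, 3, 15, 3, 2, 1, 1, 30)] with period length k = 10.
k is even, so the fundamental solution of x^2 - 243y^2 = 1 is (p_{k-1}, q_{k-1}) = (p_9, q_9); compute convergents through index 9.
Convergents (p_i = a_i*p_{i-1} + p_{i-2}, q_i = a_i*q_{i-1} + q_{i-2} with p_{-2}=0, p_{-1}=1, q_{-2}=1, q_{-1}=0):
  i=0: a_0=15, p_0 = 15*1 + 0 = 15, q_0 = 15*0 + 1 = 1.
  i=1: a_1=1, p_1 = 1*15 + 1 = 16, q_1 = 1*1 + 0 = 1.
  i=2: a_2=1, p_2 = 1*16 + 15 = 31, q_2 = 1*1 + 1 = 2.
  i=3: a_3=2, p_3 = 2*31 + 16 = 78, q_3 = 2*2 + 1 = 5.
  i=4: a_4=3, p_4 = 3*78 + 31 = 265, q_4 = 3*5 + 2 = 17.
  i=5: a_5=15, p_5 = 15*265 + 78 = 4053, q_5 = 15*17 + 5 = 260.
  i=6: a_6=3, p_6 = 3*4053 + 265 = 12424, q_6 = 3*260 + 17 = 797.
  i=7: a_7=2, p_7 = 2*12424 + 4053 = 28901, q_7 = 2*797 + 260 = 1854.
  i=8: a_8=1, p_8 = 1*28901 + 12424 = 41325, q_8 = 1*1854 + 797 = 2651.
  i=9: a_9=1, p_9 = 1*41325 + 28901 = 70226, q_9 = 1*2651 + 1854 = 4505.
Check: 70226^2 - 243*4505^2 = 4931691076 - 4931691075 = 1, so (x, y) = (70226, 4505) solves the equation, and by the theorem it is the least positive solution.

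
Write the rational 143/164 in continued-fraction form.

[0; 1, 6, 1, 4, 4]

Run the Euclidean algorithm on 143 and 164; the successive quotients are the partial quotients a_0, a_1, ... (each step inverts the fractional part left over by the previous one):
  143 = 0*164 + 143, so a_0 = 0.
  164 = 1*143 + 21, so a_1 = 1.
  143 = 6*21 + 17, so a_2 = 6.
  21 = 1*17 + 4, so a_3 = 1.
  17 = 4*4 + 1, so a_4 = 4.
  4 = 4*1 + 0, so a_5 = 4.
The remainder reaches 0 after 6 divisions, so the expansion has 6 partial quotients, read off in order.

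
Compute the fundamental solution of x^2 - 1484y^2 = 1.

First expand sqrt(1484) as a continued fraction. With x_i = (sqrt(1484) + m_i)/d_i and (m_0, d_0) = (0, 1): a_0 = floor(sqrt(1484)) = 38, since 38^2 = 1444 <= 1484 < 1521 = 39^2.
Iterate m_{i+1} = d_i*a_i - m_i, d_{i+1} = (1484 - m_{i+1}^2)/d_i, a_{i+1} = floor((a_0 + m_{i+1})/d_{i+1}):
  m_1 = 1*38 - 0 = 38, d_1 = (1484 - 38^2)/1 = 40/1 = 40, a_1 = floor((38 + 38)/40) = 1.
  m_2 = 40*1 - 38 = 2, d_2 = (1484 - 2^2)/40 = 1480/40 = 37, a_2 = floor((38 + 2)/37) = 1.
  m_3 = 37*1 - 2 = 35, d_3 = (1484 - 35^2)/37 = 259/37 = 7, a_3 = floor((38 + 35)/7) = 10.
  m_4 = 7*10 - 35 = 35, d_4 = (1484 - 35^2)/7 = 259/7 = 37, a_4 = floor((38 + 35)/37) = 1.
  m_5 = 37*1 - 35 = 2, d_5 = (1484 - 2^2)/37 = 1480/37 = 40, a_5 = floor((38 + 2)/40) = 1.
  m_6 = 40*1 - 2 = 38, d_6 = (1484 - 38^2)/40 = 40/40 = 1, a_6 = floor((38 + 38)/1) = 76.
  m_7 = 1*76 - 38 = 38, d_7 = (1484 - 38^2)/1 = 40/1 = 40: (m_7, d_7) = (m_1, d_1) = (38, 40), so from here the quotients repeat a_1, ..., a_6; the period length is 6.
So sqrt(1484) = [38; (1, 1, 10, 1, 1, 76)] with period length k = 6.
k is even, so the fundamental solution of x^2 - 1484y^2 = 1 is (p_{k-1}, q_{k-1}) = (p_5, q_5); compute convergents through index 5.
Convergents (p_i = a_i*p_{i-1} + p_{i-2}, q_i = a_i*q_{i-1} + q_{i-2} with p_{-2}=0, p_{-1}=1, q_{-2}=1, q_{-1}=0):
  i=0: a_0=38, p_0 = 38*1 + 0 = 38, q_0 = 38*0 + 1 = 1.
  i=1: a_1=1, p_1 = 1*38 + 1 = 39, q_1 = 1*1 + 0 = 1.
  i=2: a_2=1, p_2 = 1*39 + 38 = 77, q_2 = 1*1 + 1 = 2.
  i=3: a_3=10, p_3 = 10*77 + 39 = 809, q_3 = 10*2 + 1 = 21.
  i=4: a_4=1, p_4 = 1*809 + 77 = 886, q_4 = 1*21 + 2 = 23.
  i=5: a_5=1, p_5 = 1*886 + 809 = 1695, q_5 = 1*23 + 21 = 44.
Check: 1695^2 - 1484*44^2 = 2873025 - 2873024 = 1, so (x, y) = (1695, 44) solves the equation, and by the theorem it is the least positive solution.

(x, y) = (1695, 44)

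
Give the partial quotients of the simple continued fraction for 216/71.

Run the Euclidean algorithm on 216 and 71; the successive quotients are the partial quotients a_0, a_1, ... (each step inverts the fractional part left over by the previous one):
  216 = 3*71 + 3, so a_0 = 3.
  71 = 23*3 + 2, so a_1 = 23.
  3 = 1*2 + 1, so a_2 = 1.
  2 = 2*1 + 0, so a_3 = 2.
The remainder reaches 0 after 4 divisions, so the expansion has 4 partial quotients, read off in order.

[3; 23, 1, 2]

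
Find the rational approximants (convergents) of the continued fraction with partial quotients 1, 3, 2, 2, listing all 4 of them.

Using the convergent recurrence p_i = a_i*p_{i-1} + p_{i-2}, q_i = a_i*q_{i-1} + q_{i-2} with p_{-2}=0, p_{-1}=1, q_{-2}=1, q_{-1}=0:
  i=0: a_0=1, p_0 = 1*1 + 0 = 1, q_0 = 1*0 + 1 = 1.
  i=1: a_1=3, p_1 = 3*1 + 1 = 4, q_1 = 3*1 + 0 = 3.
  i=2: a_2=2, p_2 = 2*4 + 1 = 9, q_2 = 2*3 + 1 = 7.
  i=3: a_3=2, p_3 = 2*9 + 4 = 22, q_3 = 2*7 + 3 = 17.

1/1, 4/3, 9/7, 22/17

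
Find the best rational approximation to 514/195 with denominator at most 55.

29/11

Expand x = 514/195 as a continued fraction with the Euclidean algorithm:
  514 = 2*195 + 124, so a_0 = 2.
  195 = 1*124 + 71, so a_1 = 1.
  124 = 1*71 + 53, so a_2 = 1.
  71 = 1*53 + 18, so a_3 = 1.
  53 = 2*18 + 17, so a_4 = 2.
  18 = 1*17 + 1, so a_5 = 1.
  17 = 17*1 + 0, so a_6 = 17.
so x = [2; 1, 1, 1, 2, 1, 17].
Convergents (p_i = a_i*p_{i-1} + p_{i-2}, q_i = a_i*q_{i-1} + q_{i-2} with p_{-2}=0, p_{-1}=1, q_{-2}=1, q_{-1}=0), until the denominator exceeds 55:
  i=0: a_0=2, p_0 = 2*1 + 0 = 2, q_0 = 2*0 + 1 = 1.
  i=1: a_1=1, p_1 = 1*2 + 1 = 3, q_1 = 1*1 + 0 = 1.
  i=2: a_2=1, p_2 = 1*3 + 2 = 5, q_2 = 1*1 + 1 = 2.
  i=3: a_3=1, p_3 = 1*5 + 3 = 8, q_3 = 1*2 + 1 = 3.
  i=4: a_4=2, p_4 = 2*8 + 5 = 21, q_4 = 2*3 + 2 = 8.
  i=5: a_5=1, p_5 = 1*21 + 8 = 29, q_5 = 1*8 + 3 = 11.
  i=6: a_6=17, p_6 = 17*29 + 21 = 514, q_6 = 17*11 + 8 = 195.
q_6 = 195 > 55, so the last convergent with denominator <= 55 is p_5/q_5 = 29/11.
The closest fraction with denominator <= 55 is either p_5/q_5 or the intermediate fraction (k*p_5 + p_4)/(k*q_5 + q_4) with the largest k >= 1 whose denominator stays <= 55; these approach x as k grows, and every other convergent or intermediate fraction in range is farther away.
Largest k: floor((55 - q_4)/q_5) = floor((55 - 8)/11) = 4.
That gives (4*29 + 21)/(4*11 + 8) = 137/52.
Compare the errors: |x - 29/11| = |514*11 - 29*195|/(195*11) = 1/2145, and |x - 137/52| = |514*52 - 137*195|/(195*52) = 13/10140.
Cross-multiplying, 1*10140 = 10140 < 27885 = 13*2145, so 1/2145 is smaller: the convergent 29/11 is closer to x than 137/52.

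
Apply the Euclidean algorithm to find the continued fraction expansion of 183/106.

Run the Euclidean algorithm on 183 and 106; the successive quotients are the partial quotients a_0, a_1, ... (each step inverts the fractional part left over by the previous one):
  183 = 1*106 + 77, so a_0 = 1.
  106 = 1*77 + 29, so a_1 = 1.
  77 = 2*29 + 19, so a_2 = 2.
  29 = 1*19 + 10, so a_3 = 1.
  19 = 1*10 + 9, so a_4 = 1.
  10 = 1*9 + 1, so a_5 = 1.
  9 = 9*1 + 0, so a_6 = 9.
The remainder reaches 0 after 7 divisions, so the expansion has 7 partial quotients, read off in order.

[1; 1, 2, 1, 1, 1, 9]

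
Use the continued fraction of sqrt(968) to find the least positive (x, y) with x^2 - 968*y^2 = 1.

First expand sqrt(968) as a continued fraction. With x_i = (sqrt(968) + m_i)/d_i and (m_0, d_0) = (0, 1): a_0 = floor(sqrt(968)) = 31, since 31^2 = 961 <= 968 < 1024 = 32^2.
Iterate m_{i+1} = d_i*a_i - m_i, d_{i+1} = (968 - m_{i+1}^2)/d_i, a_{i+1} = floor((a_0 + m_{i+1})/d_{i+1}):
  m_1 = 1*31 - 0 = 31, d_1 = (968 - 31^2)/1 = 7/1 = 7, a_1 = floor((31 + 31)/7) = 8.
  m_2 = 7*8 - 31 = 25, d_2 = (968 - 25^2)/7 = 343/7 = 49, a_2 = floor((31 + 25)/49) = 1.
  m_3 = 49*1 - 25 = 24, d_3 = (968 - 24^2)/49 = 392/49 = 8, a_3 = floor((31 + 24)/8) = 6.
  m_4 = 8*6 - 24 = 24, d_4 = (968 - 24^2)/8 = 392/8 = 49, a_4 = floor((31 + 24)/49) = 1.
  m_5 = 49*1 - 24 = 25, d_5 = (968 - 25^2)/49 = 343/49 = 7, a_5 = floor((31 + 25)/7) = 8.
  m_6 = 7*8 - 25 = 31, d_6 = (968 - 31^2)/7 = 7/7 = 1, a_6 = floor((31 + 31)/1) = 62.
  m_7 = 1*62 - 31 = 31, d_7 = (968 - 31^2)/1 = 7/1 = 7: (m_7, d_7) = (m_1, d_1) = (31, 7), so from here the quotients repeat a_1, ..., a_6; the period length is 6.
So sqrt(968) = [31; (8, 1, 6, 1, 8, 62)] with period length k = 6.
k is even, so the fundamental solution of x^2 - 968y^2 = 1 is (p_{k-1}, q_{k-1}) = (p_5, q_5); compute convergents through index 5.
Convergents (p_i = a_i*p_{i-1} + p_{i-2}, q_i = a_i*q_{i-1} + q_{i-2} with p_{-2}=0, p_{-1}=1, q_{-2}=1, q_{-1}=0):
  i=0: a_0=31, p_0 = 31*1 + 0 = 31, q_0 = 31*0 + 1 = 1.
  i=1: a_1=8, p_1 = 8*31 + 1 = 249, q_1 = 8*1 + 0 = 8.
  i=2: a_2=1, p_2 = 1*249 + 31 = 280, q_2 = 1*8 + 1 = 9.
  i=3: a_3=6, p_3 = 6*280 + 249 = 1929, q_3 = 6*9 + 8 = 62.
  i=4: a_4=1, p_4 = 1*1929 + 280 = 2209, q_4 = 1*62 + 9 = 71.
  i=5: a_5=8, p_5 = 8*2209 + 1929 = 19601, q_5 = 8*71 + 62 = 630.
Check: 19601^2 - 968*630^2 = 384199201 - 384199200 = 1, so (x, y) = (19601, 630) solves the equation, and by the theorem it is the least positive solution.

(x, y) = (19601, 630)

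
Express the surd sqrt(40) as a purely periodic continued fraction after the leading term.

Write x_i = (sqrt(40) + m_i)/d_i with (m_0, d_0) = (0, 1). a_0 = floor(sqrt(40)) = 6, since 6^2 = 36 <= 40 < 49 = 7^2.
Iterate m_{i+1} = d_i*a_i - m_i, d_{i+1} = (40 - m_{i+1}^2)/d_i, a_{i+1} = floor((a_0 + m_{i+1})/d_{i+1}):
  m_1 = 1*6 - 0 = 6, d_1 = (40 - 6^2)/1 = 4/1 = 4, a_1 = floor((6 + 6)/4) = 3.
  m_2 = 4*3 - 6 = 6, d_2 = (40 - 6^2)/4 = 4/4 = 1, a_2 = floor((6 + 6)/1) = 12.
  m_3 = 1*12 - 6 = 6, d_3 = (40 - 6^2)/1 = 4/1 = 4: (m_3, d_3) = (m_1, d_1) = (6, 4), so from here the quotients repeat a_1, a_2; the period length is 2.
Hence the expansion of sqrt(40) is a_0 = 6 followed by the repeating block 3, 12 (period 2).

[6; (3, 12)]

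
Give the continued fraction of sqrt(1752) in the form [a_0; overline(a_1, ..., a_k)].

Write x_i = (sqrt(1752) + m_i)/d_i with (m_0, d_0) = (0, 1). a_0 = floor(sqrt(1752)) = 41, since 41^2 = 1681 <= 1752 < 1764 = 42^2.
Iterate m_{i+1} = d_i*a_i - m_i, d_{i+1} = (1752 - m_{i+1}^2)/d_i, a_{i+1} = floor((a_0 + m_{i+1})/d_{i+1}):
  m_1 = 1*41 - 0 = 41, d_1 = (1752 - 41^2)/1 = 71/1 = 71, a_1 = floor((41 + 41)/71) = 1.
  m_2 = 71*1 - 41 = 30, d_2 = (1752 - 30^2)/71 = 852/71 = 12, a_2 = floor((41 + 30)/12) = 5.
  m_3 = 12*5 - 30 = 30, d_3 = (1752 - 30^2)/12 = 852/12 = 71, a_3 = floor((41 + 30)/71) = 1.
  m_4 = 71*1 - 30 = 41, d_4 = (1752 - 41^2)/71 = 71/71 = 1, a_4 = floor((41 + 41)/1) = 82.
  m_5 = 1*82 - 41 = 41, d_5 = (1752 - 41^2)/1 = 71/1 = 71: (m_5, d_5) = (m_1, d_1) = (41, 71), so from here the quotients repeat a_1, ..., a_4; the period length is 4.
Hence the expansion of sqrt(1752) is a_0 = 41 followed by the repeating block 1, 5, 1, 82 (period 4).

[41; overline(1, 5, 1, 82)]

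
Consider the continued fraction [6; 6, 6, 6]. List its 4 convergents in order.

6/1, 37/6, 228/37, 1405/228

Using the convergent recurrence p_i = a_i*p_{i-1} + p_{i-2}, q_i = a_i*q_{i-1} + q_{i-2} with p_{-2}=0, p_{-1}=1, q_{-2}=1, q_{-1}=0:
  i=0: a_0=6, p_0 = 6*1 + 0 = 6, q_0 = 6*0 + 1 = 1.
  i=1: a_1=6, p_1 = 6*6 + 1 = 37, q_1 = 6*1 + 0 = 6.
  i=2: a_2=6, p_2 = 6*37 + 6 = 228, q_2 = 6*6 + 1 = 37.
  i=3: a_3=6, p_3 = 6*228 + 37 = 1405, q_3 = 6*37 + 6 = 228.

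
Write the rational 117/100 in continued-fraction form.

Run the Euclidean algorithm on 117 and 100; the successive quotients are the partial quotients a_0, a_1, ... (each step inverts the fractional part left over by the previous one):
  117 = 1*100 + 17, so a_0 = 1.
  100 = 5*17 + 15, so a_1 = 5.
  17 = 1*15 + 2, so a_2 = 1.
  15 = 7*2 + 1, so a_3 = 7.
  2 = 2*1 + 0, so a_4 = 2.
The remainder reaches 0 after 5 divisions, so the expansion has 5 partial quotients, read off in order.

[1; 5, 1, 7, 2]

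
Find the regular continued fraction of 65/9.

[7; 4, 2]

Run the Euclidean algorithm on 65 and 9; the successive quotients are the partial quotients a_0, a_1, ... (each step inverts the fractional part left over by the previous one):
  65 = 7*9 + 2, so a_0 = 7.
  9 = 4*2 + 1, so a_1 = 4.
  2 = 2*1 + 0, so a_2 = 2.
The remainder reaches 0 after 3 divisions, so the expansion has 3 partial quotients, read off in order.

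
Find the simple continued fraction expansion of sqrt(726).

[26; (1, 16, 1, 52)]

Write x_i = (sqrt(726) + m_i)/d_i with (m_0, d_0) = (0, 1). a_0 = floor(sqrt(726)) = 26, since 26^2 = 676 <= 726 < 729 = 27^2.
Iterate m_{i+1} = d_i*a_i - m_i, d_{i+1} = (726 - m_{i+1}^2)/d_i, a_{i+1} = floor((a_0 + m_{i+1})/d_{i+1}):
  m_1 = 1*26 - 0 = 26, d_1 = (726 - 26^2)/1 = 50/1 = 50, a_1 = floor((26 + 26)/50) = 1.
  m_2 = 50*1 - 26 = 24, d_2 = (726 - 24^2)/50 = 150/50 = 3, a_2 = floor((26 + 24)/3) = 16.
  m_3 = 3*16 - 24 = 24, d_3 = (726 - 24^2)/3 = 150/3 = 50, a_3 = floor((26 + 24)/50) = 1.
  m_4 = 50*1 - 24 = 26, d_4 = (726 - 26^2)/50 = 50/50 = 1, a_4 = floor((26 + 26)/1) = 52.
  m_5 = 1*52 - 26 = 26, d_5 = (726 - 26^2)/1 = 50/1 = 50: (m_5, d_5) = (m_1, d_1) = (26, 50), so from here the quotients repeat a_1, ..., a_4; the period length is 4.
Hence the expansion of sqrt(726) is a_0 = 26 followed by the repeating block 1, 16, 1, 52 (period 4).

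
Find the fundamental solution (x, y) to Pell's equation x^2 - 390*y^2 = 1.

(x, y) = (79, 4)

First expand sqrt(390) as a continued fraction. With x_i = (sqrt(390) + m_i)/d_i and (m_0, d_0) = (0, 1): a_0 = floor(sqrt(390)) = 19, since 19^2 = 361 <= 390 < 400 = 20^2.
Iterate m_{i+1} = d_i*a_i - m_i, d_{i+1} = (390 - m_{i+1}^2)/d_i, a_{i+1} = floor((a_0 + m_{i+1})/d_{i+1}):
  m_1 = 1*19 - 0 = 19, d_1 = (390 - 19^2)/1 = 29/1 = 29, a_1 = floor((19 + 19)/29) = 1.
  m_2 = 29*1 - 19 = 10, d_2 = (390 - 10^2)/29 = 290/29 = 10, a_2 = floor((19 + 10)/10) = 2.
  m_3 = 10*2 - 10 = 10, d_3 = (390 - 10^2)/10 = 290/10 = 29, a_3 = floor((19 + 10)/29) = 1.
  m_4 = 29*1 - 10 = 19, d_4 = (390 - 19^2)/29 = 29/29 = 1, a_4 = floor((19 + 19)/1) = 38.
  m_5 = 1*38 - 19 = 19, d_5 = (390 - 19^2)/1 = 29/1 = 29: (m_5, d_5) = (m_1, d_1) = (19, 29), so from here the quotients repeat a_1, ..., a_4; the period length is 4.
So sqrt(390) = [19; (1, 2, 1, 38)] with period length k = 4.
k is even, so the fundamental solution of x^2 - 390y^2 = 1 is (p_{k-1}, q_{k-1}) = (p_3, q_3); compute convergents through index 3.
Convergents (p_i = a_i*p_{i-1} + p_{i-2}, q_i = a_i*q_{i-1} + q_{i-2} with p_{-2}=0, p_{-1}=1, q_{-2}=1, q_{-1}=0):
  i=0: a_0=19, p_0 = 19*1 + 0 = 19, q_0 = 19*0 + 1 = 1.
  i=1: a_1=1, p_1 = 1*19 + 1 = 20, q_1 = 1*1 + 0 = 1.
  i=2: a_2=2, p_2 = 2*20 + 19 = 59, q_2 = 2*1 + 1 = 3.
  i=3: a_3=1, p_3 = 1*59 + 20 = 79, q_3 = 1*3 + 1 = 4.
Check: 79^2 - 390*4^2 = 6241 - 6240 = 1, so (x, y) = (79, 4) solves the equation, and by the theorem it is the least positive solution.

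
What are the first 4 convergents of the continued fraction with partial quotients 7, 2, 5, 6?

7/1, 15/2, 82/11, 507/68

Using the convergent recurrence p_i = a_i*p_{i-1} + p_{i-2}, q_i = a_i*q_{i-1} + q_{i-2} with p_{-2}=0, p_{-1}=1, q_{-2}=1, q_{-1}=0:
  i=0: a_0=7, p_0 = 7*1 + 0 = 7, q_0 = 7*0 + 1 = 1.
  i=1: a_1=2, p_1 = 2*7 + 1 = 15, q_1 = 2*1 + 0 = 2.
  i=2: a_2=5, p_2 = 5*15 + 7 = 82, q_2 = 5*2 + 1 = 11.
  i=3: a_3=6, p_3 = 6*82 + 15 = 507, q_3 = 6*11 + 2 = 68.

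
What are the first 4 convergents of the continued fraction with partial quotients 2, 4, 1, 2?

Using the convergent recurrence p_i = a_i*p_{i-1} + p_{i-2}, q_i = a_i*q_{i-1} + q_{i-2} with p_{-2}=0, p_{-1}=1, q_{-2}=1, q_{-1}=0:
  i=0: a_0=2, p_0 = 2*1 + 0 = 2, q_0 = 2*0 + 1 = 1.
  i=1: a_1=4, p_1 = 4*2 + 1 = 9, q_1 = 4*1 + 0 = 4.
  i=2: a_2=1, p_2 = 1*9 + 2 = 11, q_2 = 1*4 + 1 = 5.
  i=3: a_3=2, p_3 = 2*11 + 9 = 31, q_3 = 2*5 + 4 = 14.

2/1, 9/4, 11/5, 31/14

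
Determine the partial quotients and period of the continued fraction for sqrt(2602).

Write x_i = (sqrt(2602) + m_i)/d_i with (m_0, d_0) = (0, 1). a_0 = floor(sqrt(2602)) = 51, since 51^2 = 2601 <= 2602 < 2704 = 52^2.
Iterate m_{i+1} = d_i*a_i - m_i, d_{i+1} = (2602 - m_{i+1}^2)/d_i, a_{i+1} = floor((a_0 + m_{i+1})/d_{i+1}):
  m_1 = 1*51 - 0 = 51, d_1 = (2602 - 51^2)/1 = 1/1 = 1, a_1 = floor((51 + 51)/1) = 102.
  m_2 = 1*102 - 51 = 51, d_2 = (2602 - 51^2)/1 = 1/1 = 1: (m_2, d_2) = (m_1, d_1) = (51, 1), so from here the quotient a_1 repeats; the period length is 1.
Hence the expansion of sqrt(2602) is a_0 = 51 followed by the repeating block 102 (period 1).

[51; (102)]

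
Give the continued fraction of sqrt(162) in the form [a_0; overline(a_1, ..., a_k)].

Write x_i = (sqrt(162) + m_i)/d_i with (m_0, d_0) = (0, 1). a_0 = floor(sqrt(162)) = 12, since 12^2 = 144 <= 162 < 169 = 13^2.
Iterate m_{i+1} = d_i*a_i - m_i, d_{i+1} = (162 - m_{i+1}^2)/d_i, a_{i+1} = floor((a_0 + m_{i+1})/d_{i+1}):
  m_1 = 1*12 - 0 = 12, d_1 = (162 - 12^2)/1 = 18/1 = 18, a_1 = floor((12 + 12)/18) = 1.
  m_2 = 18*1 - 12 = 6, d_2 = (162 - 6^2)/18 = 126/18 = 7, a_2 = floor((12 + 6)/7) = 2.
  m_3 = 7*2 - 6 = 8, d_3 = (162 - 8^2)/7 = 98/7 = 14, a_3 = floor((12 + 8)/14) = 1.
  m_4 = 14*1 - 8 = 6, d_4 = (162 - 6^2)/14 = 126/14 = 9, a_4 = floor((12 + 6)/9) = 2.
  m_5 = 9*2 - 6 = 12, d_5 = (162 - 12^2)/9 = 18/9 = 2, a_5 = floor((12 + 12)/2) = 12.
  m_6 = 2*12 - 12 = 12, d_6 = (162 - 12^2)/2 = 18/2 = 9, a_6 = floor((12 + 12)/9) = 2.
  m_7 = 9*2 - 12 = 6, d_7 = (162 - 6^2)/9 = 126/9 = 14, a_7 = floor((12 + 6)/14) = 1.
  m_8 = 14*1 - 6 = 8, d_8 = (162 - 8^2)/14 = 98/14 = 7, a_8 = floor((12 + 8)/7) = 2.
  m_9 = 7*2 - 8 = 6, d_9 = (162 - 6^2)/7 = 126/7 = 18, a_9 = floor((12 + 6)/18) = 1.
  m_10 = 18*1 - 6 = 12, d_10 = (162 - 12^2)/18 = 18/18 = 1, a_10 = floor((12 + 12)/1) = 24.
  m_11 = 1*24 - 12 = 12, d_11 = (162 - 12^2)/1 = 18/1 = 18: (m_11, d_11) = (m_1, d_1) = (12, 18), so from here the quotients repeat a_1, ..., a_10; the period length is 10.
Hence the expansion of sqrt(162) is a_0 = 12 followed by the repeating block 1, 2, 1, 2, 12, 2, 1, 2, 1, 24 (period 10).

[12; overline(1, 2, 1, 2, 12, 2, 1, 2, 1, 24)]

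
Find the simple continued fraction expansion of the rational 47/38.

[1; 4, 4, 2]

Run the Euclidean algorithm on 47 and 38; the successive quotients are the partial quotients a_0, a_1, ... (each step inverts the fractional part left over by the previous one):
  47 = 1*38 + 9, so a_0 = 1.
  38 = 4*9 + 2, so a_1 = 4.
  9 = 4*2 + 1, so a_2 = 4.
  2 = 2*1 + 0, so a_3 = 2.
The remainder reaches 0 after 4 divisions, so the expansion has 4 partial quotients, read off in order.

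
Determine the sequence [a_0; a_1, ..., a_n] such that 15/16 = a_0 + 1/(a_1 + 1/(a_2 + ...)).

Run the Euclidean algorithm on 15 and 16; the successive quotients are the partial quotients a_0, a_1, ... (each step inverts the fractional part left over by the previous one):
  15 = 0*16 + 15, so a_0 = 0.
  16 = 1*15 + 1, so a_1 = 1.
  15 = 15*1 + 0, so a_2 = 15.
The remainder reaches 0 after 3 divisions, so the expansion has 3 partial quotients, read off in order.

[0; 1, 15]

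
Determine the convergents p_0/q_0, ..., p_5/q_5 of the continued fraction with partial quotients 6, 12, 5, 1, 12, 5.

Using the convergent recurrence p_i = a_i*p_{i-1} + p_{i-2}, q_i = a_i*q_{i-1} + q_{i-2} with p_{-2}=0, p_{-1}=1, q_{-2}=1, q_{-1}=0:
  i=0: a_0=6, p_0 = 6*1 + 0 = 6, q_0 = 6*0 + 1 = 1.
  i=1: a_1=12, p_1 = 12*6 + 1 = 73, q_1 = 12*1 + 0 = 12.
  i=2: a_2=5, p_2 = 5*73 + 6 = 371, q_2 = 5*12 + 1 = 61.
  i=3: a_3=1, p_3 = 1*371 + 73 = 444, q_3 = 1*61 + 12 = 73.
  i=4: a_4=12, p_4 = 12*444 + 371 = 5699, q_4 = 12*73 + 61 = 937.
  i=5: a_5=5, p_5 = 5*5699 + 444 = 28939, q_5 = 5*937 + 73 = 4758.

6/1, 73/12, 371/61, 444/73, 5699/937, 28939/4758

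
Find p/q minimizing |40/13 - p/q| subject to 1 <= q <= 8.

25/8

Expand x = 40/13 as a continued fraction with the Euclidean algorithm:
  40 = 3*13 + 1, so a_0 = 3.
  13 = 13*1 + 0, so a_1 = 13.
so x = [3; 13].
Convergents (p_i = a_i*p_{i-1} + p_{i-2}, q_i = a_i*q_{i-1} + q_{i-2} with p_{-2}=0, p_{-1}=1, q_{-2}=1, q_{-1}=0), until the denominator exceeds 8:
  i=0: a_0=3, p_0 = 3*1 + 0 = 3, q_0 = 3*0 + 1 = 1.
  i=1: a_1=13, p_1 = 13*3 + 1 = 40, q_1 = 13*1 + 0 = 13.
q_1 = 13 > 8, so the last convergent with denominator <= 8 is p_0/q_0 = 3/1.
The closest fraction with denominator <= 8 is either p_0/q_0 or the intermediate fraction (k*p_0 + p_{-1})/(k*q_0 + q_{-1}) with the largest k >= 1 whose denominator stays <= 8; these approach x as k grows, and every other convergent or intermediate fraction in range is farther away.
Largest k: floor((8 - q_{-1})/q_0) = floor((8 - 0)/1) = 8 (using the seeds p_{-1} = 1, q_{-1} = 0).
That gives (8*3 + 1)/(8*1 + 0) = 25/8.
Compare the errors: |x - 3/1| = |40*1 - 3*13|/(13*1) = 1/13, and |x - 25/8| = |40*8 - 25*13|/(13*8) = 5/104.
Cross-multiplying, 5*13 = 65 < 104 = 1*104, so 5/104 is smaller: the intermediate fraction 25/8 is closer to x than 3/1.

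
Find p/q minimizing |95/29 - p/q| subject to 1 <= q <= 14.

36/11

Expand x = 95/29 as a continued fraction with the Euclidean algorithm:
  95 = 3*29 + 8, so a_0 = 3.
  29 = 3*8 + 5, so a_1 = 3.
  8 = 1*5 + 3, so a_2 = 1.
  5 = 1*3 + 2, so a_3 = 1.
  3 = 1*2 + 1, so a_4 = 1.
  2 = 2*1 + 0, so a_5 = 2.
so x = [3; 3, 1, 1, 1, 2].
Convergents (p_i = a_i*p_{i-1} + p_{i-2}, q_i = a_i*q_{i-1} + q_{i-2} with p_{-2}=0, p_{-1}=1, q_{-2}=1, q_{-1}=0), until the denominator exceeds 14:
  i=0: a_0=3, p_0 = 3*1 + 0 = 3, q_0 = 3*0 + 1 = 1.
  i=1: a_1=3, p_1 = 3*3 + 1 = 10, q_1 = 3*1 + 0 = 3.
  i=2: a_2=1, p_2 = 1*10 + 3 = 13, q_2 = 1*3 + 1 = 4.
  i=3: a_3=1, p_3 = 1*13 + 10 = 23, q_3 = 1*4 + 3 = 7.
  i=4: a_4=1, p_4 = 1*23 + 13 = 36, q_4 = 1*7 + 4 = 11.
  i=5: a_5=2, p_5 = 2*36 + 23 = 95, q_5 = 2*11 + 7 = 29.
q_5 = 29 > 14, so the last convergent with denominator <= 14 is p_4/q_4 = 36/11.
The closest fraction with denominator <= 14 is either p_4/q_4 or the intermediate fraction (k*p_4 + p_3)/(k*q_4 + q_3) with the largest k >= 1 whose denominator stays <= 14; these approach x as k grows, and every other convergent or intermediate fraction in range is farther away.
Largest k: floor((14 - q_3)/q_4) = floor((14 - 7)/11) = 0.
Since k = 0, no intermediate fraction beyond p_4/q_4 has denominator <= 14, so the convergent 36/11 is the closest (its error is |95*11 - 36*29|/(29*11) = 1/319).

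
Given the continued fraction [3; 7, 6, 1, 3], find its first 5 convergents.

3/1, 22/7, 135/43, 157/50, 606/193

Using the convergent recurrence p_i = a_i*p_{i-1} + p_{i-2}, q_i = a_i*q_{i-1} + q_{i-2} with p_{-2}=0, p_{-1}=1, q_{-2}=1, q_{-1}=0:
  i=0: a_0=3, p_0 = 3*1 + 0 = 3, q_0 = 3*0 + 1 = 1.
  i=1: a_1=7, p_1 = 7*3 + 1 = 22, q_1 = 7*1 + 0 = 7.
  i=2: a_2=6, p_2 = 6*22 + 3 = 135, q_2 = 6*7 + 1 = 43.
  i=3: a_3=1, p_3 = 1*135 + 22 = 157, q_3 = 1*43 + 7 = 50.
  i=4: a_4=3, p_4 = 3*157 + 135 = 606, q_4 = 3*50 + 43 = 193.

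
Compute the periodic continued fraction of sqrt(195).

Write x_i = (sqrt(195) + m_i)/d_i with (m_0, d_0) = (0, 1). a_0 = floor(sqrt(195)) = 13, since 13^2 = 169 <= 195 < 196 = 14^2.
Iterate m_{i+1} = d_i*a_i - m_i, d_{i+1} = (195 - m_{i+1}^2)/d_i, a_{i+1} = floor((a_0 + m_{i+1})/d_{i+1}):
  m_1 = 1*13 - 0 = 13, d_1 = (195 - 13^2)/1 = 26/1 = 26, a_1 = floor((13 + 13)/26) = 1.
  m_2 = 26*1 - 13 = 13, d_2 = (195 - 13^2)/26 = 26/26 = 1, a_2 = floor((13 + 13)/1) = 26.
  m_3 = 1*26 - 13 = 13, d_3 = (195 - 13^2)/1 = 26/1 = 26: (m_3, d_3) = (m_1, d_1) = (13, 26), so from here the quotients repeat a_1, a_2; the period length is 2.
Hence the expansion of sqrt(195) is a_0 = 13 followed by the repeating block 1, 26 (period 2).

[13; (1, 26)]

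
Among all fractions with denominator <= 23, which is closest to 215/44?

44/9

Expand x = 215/44 as a continued fraction with the Euclidean algorithm:
  215 = 4*44 + 39, so a_0 = 4.
  44 = 1*39 + 5, so a_1 = 1.
  39 = 7*5 + 4, so a_2 = 7.
  5 = 1*4 + 1, so a_3 = 1.
  4 = 4*1 + 0, so a_4 = 4.
so x = [4; 1, 7, 1, 4].
Convergents (p_i = a_i*p_{i-1} + p_{i-2}, q_i = a_i*q_{i-1} + q_{i-2} with p_{-2}=0, p_{-1}=1, q_{-2}=1, q_{-1}=0), until the denominator exceeds 23:
  i=0: a_0=4, p_0 = 4*1 + 0 = 4, q_0 = 4*0 + 1 = 1.
  i=1: a_1=1, p_1 = 1*4 + 1 = 5, q_1 = 1*1 + 0 = 1.
  i=2: a_2=7, p_2 = 7*5 + 4 = 39, q_2 = 7*1 + 1 = 8.
  i=3: a_3=1, p_3 = 1*39 + 5 = 44, q_3 = 1*8 + 1 = 9.
  i=4: a_4=4, p_4 = 4*44 + 39 = 215, q_4 = 4*9 + 8 = 44.
q_4 = 44 > 23, so the last convergent with denominator <= 23 is p_3/q_3 = 44/9.
The closest fraction with denominator <= 23 is either p_3/q_3 or the intermediate fraction (k*p_3 + p_2)/(k*q_3 + q_2) with the largest k >= 1 whose denominator stays <= 23; these approach x as k grows, and every other convergent or intermediate fraction in range is farther away.
Largest k: floor((23 - q_2)/q_3) = floor((23 - 8)/9) = 1.
That gives (1*44 + 39)/(1*9 + 8) = 83/17.
Compare the errors: |x - 44/9| = |215*9 - 44*44|/(44*9) = 1/396, and |x - 83/17| = |215*17 - 83*44|/(44*17) = 3/748.
Cross-multiplying, 1*748 = 748 < 1188 = 3*396, so 1/396 is smaller: the convergent 44/9 is closer to x than 83/17.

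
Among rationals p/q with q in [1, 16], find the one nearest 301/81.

Expand x = 301/81 as a continued fraction with the Euclidean algorithm:
  301 = 3*81 + 58, so a_0 = 3.
  81 = 1*58 + 23, so a_1 = 1.
  58 = 2*23 + 12, so a_2 = 2.
  23 = 1*12 + 11, so a_3 = 1.
  12 = 1*11 + 1, so a_4 = 1.
  11 = 11*1 + 0, so a_5 = 11.
so x = [3; 1, 2, 1, 1, 11].
Convergents (p_i = a_i*p_{i-1} + p_{i-2}, q_i = a_i*q_{i-1} + q_{i-2} with p_{-2}=0, p_{-1}=1, q_{-2}=1, q_{-1}=0), until the denominator exceeds 16:
  i=0: a_0=3, p_0 = 3*1 + 0 = 3, q_0 = 3*0 + 1 = 1.
  i=1: a_1=1, p_1 = 1*3 + 1 = 4, q_1 = 1*1 + 0 = 1.
  i=2: a_2=2, p_2 = 2*4 + 3 = 11, q_2 = 2*1 + 1 = 3.
  i=3: a_3=1, p_3 = 1*11 + 4 = 15, q_3 = 1*3 + 1 = 4.
  i=4: a_4=1, p_4 = 1*15 + 11 = 26, q_4 = 1*4 + 3 = 7.
  i=5: a_5=11, p_5 = 11*26 + 15 = 301, q_5 = 11*7 + 4 = 81.
q_5 = 81 > 16, so the last convergent with denominator <= 16 is p_4/q_4 = 26/7.
The closest fraction with denominator <= 16 is either p_4/q_4 or the intermediate fraction (k*p_4 + p_3)/(k*q_4 + q_3) with the largest k >= 1 whose denominator stays <= 16; these approach x as k grows, and every other convergent or intermediate fraction in range is farther away.
Largest k: floor((16 - q_3)/q_4) = floor((16 - 4)/7) = 1.
That gives (1*26 + 15)/(1*7 + 4) = 41/11.
Compare the errors: |x - 26/7| = |301*7 - 26*81|/(81*7) = 1/567, and |x - 41/11| = |301*11 - 41*81|/(81*11) = 10/891.
Cross-multiplying, 1*891 = 891 < 5670 = 10*567, so 1/567 is smaller: the convergent 26/7 is closer to x than 41/11.

26/7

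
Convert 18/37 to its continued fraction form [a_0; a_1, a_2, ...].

Run the Euclidean algorithm on 18 and 37; the successive quotients are the partial quotients a_0, a_1, ... (each step inverts the fractional part left over by the previous one):
  18 = 0*37 + 18, so a_0 = 0.
  37 = 2*18 + 1, so a_1 = 2.
  18 = 18*1 + 0, so a_2 = 18.
The remainder reaches 0 after 3 divisions, so the expansion has 3 partial quotients, read off in order.

[0; 2, 18]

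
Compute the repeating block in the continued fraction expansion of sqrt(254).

Write x_i = (sqrt(254) + m_i)/d_i with (m_0, d_0) = (0, 1). a_0 = floor(sqrt(254)) = 15, since 15^2 = 225 <= 254 < 256 = 16^2.
Iterate m_{i+1} = d_i*a_i - m_i, d_{i+1} = (254 - m_{i+1}^2)/d_i, a_{i+1} = floor((a_0 + m_{i+1})/d_{i+1}):
  m_1 = 1*15 - 0 = 15, d_1 = (254 - 15^2)/1 = 29/1 = 29, a_1 = floor((15 + 15)/29) = 1.
  m_2 = 29*1 - 15 = 14, d_2 = (254 - 14^2)/29 = 58/29 = 2, a_2 = floor((15 + 14)/2) = 14.
  m_3 = 2*14 - 14 = 14, d_3 = (254 - 14^2)/2 = 58/2 = 29, a_3 = floor((15 + 14)/29) = 1.
  m_4 = 29*1 - 14 = 15, d_4 = (254 - 15^2)/29 = 29/29 = 1, a_4 = floor((15 + 15)/1) = 30.
  m_5 = 1*30 - 15 = 15, d_5 = (254 - 15^2)/1 = 29/1 = 29: (m_5, d_5) = (m_1, d_1) = (15, 29), so from here the quotients repeat a_1, ..., a_4; the period length is 4.
Hence the expansion of sqrt(254) is a_0 = 15 followed by the repeating block 1, 14, 1, 30 (period 4).

[15; (1, 14, 1, 30)]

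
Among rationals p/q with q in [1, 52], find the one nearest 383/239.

Expand x = 383/239 as a continued fraction with the Euclidean algorithm:
  383 = 1*239 + 144, so a_0 = 1.
  239 = 1*144 + 95, so a_1 = 1.
  144 = 1*95 + 49, so a_2 = 1.
  95 = 1*49 + 46, so a_3 = 1.
  49 = 1*46 + 3, so a_4 = 1.
  46 = 15*3 + 1, so a_5 = 15.
  3 = 3*1 + 0, so a_6 = 3.
so x = [1; 1, 1, 1, 1, 15, 3].
Convergents (p_i = a_i*p_{i-1} + p_{i-2}, q_i = a_i*q_{i-1} + q_{i-2} with p_{-2}=0, p_{-1}=1, q_{-2}=1, q_{-1}=0), until the denominator exceeds 52:
  i=0: a_0=1, p_0 = 1*1 + 0 = 1, q_0 = 1*0 + 1 = 1.
  i=1: a_1=1, p_1 = 1*1 + 1 = 2, q_1 = 1*1 + 0 = 1.
  i=2: a_2=1, p_2 = 1*2 + 1 = 3, q_2 = 1*1 + 1 = 2.
  i=3: a_3=1, p_3 = 1*3 + 2 = 5, q_3 = 1*2 + 1 = 3.
  i=4: a_4=1, p_4 = 1*5 + 3 = 8, q_4 = 1*3 + 2 = 5.
  i=5: a_5=15, p_5 = 15*8 + 5 = 125, q_5 = 15*5 + 3 = 78.
q_5 = 78 > 52, so the last convergent with denominator <= 52 is p_4/q_4 = 8/5.
The closest fraction with denominator <= 52 is either p_4/q_4 or the intermediate fraction (k*p_4 + p_3)/(k*q_4 + q_3) with the largest k >= 1 whose denominator stays <= 52; these approach x as k grows, and every other convergent or intermediate fraction in range is farther away.
Largest k: floor((52 - q_3)/q_4) = floor((52 - 3)/5) = 9.
That gives (9*8 + 5)/(9*5 + 3) = 77/48.
Compare the errors: |x - 8/5| = |383*5 - 8*239|/(239*5) = 3/1195, and |x - 77/48| = |383*48 - 77*239|/(239*48) = 19/11472.
Cross-multiplying, 19*1195 = 22705 < 34416 = 3*11472, so 19/11472 is smaller: the intermediate fraction 77/48 is closer to x than 8/5.

77/48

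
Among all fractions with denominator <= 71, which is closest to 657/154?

Expand x = 657/154 as a continued fraction with the Euclidean algorithm:
  657 = 4*154 + 41, so a_0 = 4.
  154 = 3*41 + 31, so a_1 = 3.
  41 = 1*31 + 10, so a_2 = 1.
  31 = 3*10 + 1, so a_3 = 3.
  10 = 10*1 + 0, so a_4 = 10.
so x = [4; 3, 1, 3, 10].
Convergents (p_i = a_i*p_{i-1} + p_{i-2}, q_i = a_i*q_{i-1} + q_{i-2} with p_{-2}=0, p_{-1}=1, q_{-2}=1, q_{-1}=0), until the denominator exceeds 71:
  i=0: a_0=4, p_0 = 4*1 + 0 = 4, q_0 = 4*0 + 1 = 1.
  i=1: a_1=3, p_1 = 3*4 + 1 = 13, q_1 = 3*1 + 0 = 3.
  i=2: a_2=1, p_2 = 1*13 + 4 = 17, q_2 = 1*3 + 1 = 4.
  i=3: a_3=3, p_3 = 3*17 + 13 = 64, q_3 = 3*4 + 3 = 15.
  i=4: a_4=10, p_4 = 10*64 + 17 = 657, q_4 = 10*15 + 4 = 154.
q_4 = 154 > 71, so the last convergent with denominator <= 71 is p_3/q_3 = 64/15.
The closest fraction with denominator <= 71 is either p_3/q_3 or the intermediate fraction (k*p_3 + p_2)/(k*q_3 + q_2) with the largest k >= 1 whose denominator stays <= 71; these approach x as k grows, and every other convergent or intermediate fraction in range is farther away.
Largest k: floor((71 - q_2)/q_3) = floor((71 - 4)/15) = 4.
That gives (4*64 + 17)/(4*15 + 4) = 273/64.
Compare the errors: |x - 64/15| = |657*15 - 64*154|/(154*15) = 1/2310, and |x - 273/64| = |657*64 - 273*154|/(154*64) = 6/9856.
Cross-multiplying, 1*9856 = 9856 < 13860 = 6*2310, so 1/2310 is smaller: the convergent 64/15 is closer to x than 273/64.

64/15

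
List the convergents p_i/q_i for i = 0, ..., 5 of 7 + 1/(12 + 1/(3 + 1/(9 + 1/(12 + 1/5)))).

7/1, 85/12, 262/37, 2443/345, 29578/4177, 150333/21230

Using the convergent recurrence p_i = a_i*p_{i-1} + p_{i-2}, q_i = a_i*q_{i-1} + q_{i-2} with p_{-2}=0, p_{-1}=1, q_{-2}=1, q_{-1}=0:
  i=0: a_0=7, p_0 = 7*1 + 0 = 7, q_0 = 7*0 + 1 = 1.
  i=1: a_1=12, p_1 = 12*7 + 1 = 85, q_1 = 12*1 + 0 = 12.
  i=2: a_2=3, p_2 = 3*85 + 7 = 262, q_2 = 3*12 + 1 = 37.
  i=3: a_3=9, p_3 = 9*262 + 85 = 2443, q_3 = 9*37 + 12 = 345.
  i=4: a_4=12, p_4 = 12*2443 + 262 = 29578, q_4 = 12*345 + 37 = 4177.
  i=5: a_5=5, p_5 = 5*29578 + 2443 = 150333, q_5 = 5*4177 + 345 = 21230.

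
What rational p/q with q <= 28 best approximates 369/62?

Expand x = 369/62 as a continued fraction with the Euclidean algorithm:
  369 = 5*62 + 59, so a_0 = 5.
  62 = 1*59 + 3, so a_1 = 1.
  59 = 19*3 + 2, so a_2 = 19.
  3 = 1*2 + 1, so a_3 = 1.
  2 = 2*1 + 0, so a_4 = 2.
so x = [5; 1, 19, 1, 2].
Convergents (p_i = a_i*p_{i-1} + p_{i-2}, q_i = a_i*q_{i-1} + q_{i-2} with p_{-2}=0, p_{-1}=1, q_{-2}=1, q_{-1}=0), until the denominator exceeds 28:
  i=0: a_0=5, p_0 = 5*1 + 0 = 5, q_0 = 5*0 + 1 = 1.
  i=1: a_1=1, p_1 = 1*5 + 1 = 6, q_1 = 1*1 + 0 = 1.
  i=2: a_2=19, p_2 = 19*6 + 5 = 119, q_2 = 19*1 + 1 = 20.
  i=3: a_3=1, p_3 = 1*119 + 6 = 125, q_3 = 1*20 + 1 = 21.
  i=4: a_4=2, p_4 = 2*125 + 119 = 369, q_4 = 2*21 + 20 = 62.
q_4 = 62 > 28, so the last convergent with denominator <= 28 is p_3/q_3 = 125/21.
The closest fraction with denominator <= 28 is either p_3/q_3 or the intermediate fraction (k*p_3 + p_2)/(k*q_3 + q_2) with the largest k >= 1 whose denominator stays <= 28; these approach x as k grows, and every other convergent or intermediate fraction in range is farther away.
Largest k: floor((28 - q_2)/q_3) = floor((28 - 20)/21) = 0.
Since k = 0, no intermediate fraction beyond p_3/q_3 has denominator <= 28, so the convergent 125/21 is the closest (its error is |369*21 - 125*62|/(62*21) = 1/1302).

125/21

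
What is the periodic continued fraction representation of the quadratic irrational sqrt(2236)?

[47; (3, 2, 31, 10, 2, 10, 31, 2, 3, 94)]

Write x_i = (sqrt(2236) + m_i)/d_i with (m_0, d_0) = (0, 1). a_0 = floor(sqrt(2236)) = 47, since 47^2 = 2209 <= 2236 < 2304 = 48^2.
Iterate m_{i+1} = d_i*a_i - m_i, d_{i+1} = (2236 - m_{i+1}^2)/d_i, a_{i+1} = floor((a_0 + m_{i+1})/d_{i+1}):
  m_1 = 1*47 - 0 = 47, d_1 = (2236 - 47^2)/1 = 27/1 = 27, a_1 = floor((47 + 47)/27) = 3.
  m_2 = 27*3 - 47 = 34, d_2 = (2236 - 34^2)/27 = 1080/27 = 40, a_2 = floor((47 + 34)/40) = 2.
  m_3 = 40*2 - 34 = 46, d_3 = (2236 - 46^2)/40 = 120/40 = 3, a_3 = floor((47 + 46)/3) = 31.
  m_4 = 3*31 - 46 = 47, d_4 = (2236 - 47^2)/3 = 27/3 = 9, a_4 = floor((47 + 47)/9) = 10.
  m_5 = 9*10 - 47 = 43, d_5 = (2236 - 43^2)/9 = 387/9 = 43, a_5 = floor((47 + 43)/43) = 2.
  m_6 = 43*2 - 43 = 43, d_6 = (2236 - 43^2)/43 = 387/43 = 9, a_6 = floor((47 + 43)/9) = 10.
  m_7 = 9*10 - 43 = 47, d_7 = (2236 - 47^2)/9 = 27/9 = 3, a_7 = floor((47 + 47)/3) = 31.
  m_8 = 3*31 - 47 = 46, d_8 = (2236 - 46^2)/3 = 120/3 = 40, a_8 = floor((47 + 46)/40) = 2.
  m_9 = 40*2 - 46 = 34, d_9 = (2236 - 34^2)/40 = 1080/40 = 27, a_9 = floor((47 + 34)/27) = 3.
  m_10 = 27*3 - 34 = 47, d_10 = (2236 - 47^2)/27 = 27/27 = 1, a_10 = floor((47 + 47)/1) = 94.
  m_11 = 1*94 - 47 = 47, d_11 = (2236 - 47^2)/1 = 27/1 = 27: (m_11, d_11) = (m_1, d_1) = (47, 27), so from here the quotients repeat a_1, ..., a_10; the period length is 10.
Hence the expansion of sqrt(2236) is a_0 = 47 followed by the repeating block 3, 2, 31, 10, 2, 10, 31, 2, 3, 94 (period 10).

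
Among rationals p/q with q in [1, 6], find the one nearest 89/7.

51/4

Expand x = 89/7 as a continued fraction with the Euclidean algorithm:
  89 = 12*7 + 5, so a_0 = 12.
  7 = 1*5 + 2, so a_1 = 1.
  5 = 2*2 + 1, so a_2 = 2.
  2 = 2*1 + 0, so a_3 = 2.
so x = [12; 1, 2, 2].
Convergents (p_i = a_i*p_{i-1} + p_{i-2}, q_i = a_i*q_{i-1} + q_{i-2} with p_{-2}=0, p_{-1}=1, q_{-2}=1, q_{-1}=0), until the denominator exceeds 6:
  i=0: a_0=12, p_0 = 12*1 + 0 = 12, q_0 = 12*0 + 1 = 1.
  i=1: a_1=1, p_1 = 1*12 + 1 = 13, q_1 = 1*1 + 0 = 1.
  i=2: a_2=2, p_2 = 2*13 + 12 = 38, q_2 = 2*1 + 1 = 3.
  i=3: a_3=2, p_3 = 2*38 + 13 = 89, q_3 = 2*3 + 1 = 7.
q_3 = 7 > 6, so the last convergent with denominator <= 6 is p_2/q_2 = 38/3.
The closest fraction with denominator <= 6 is either p_2/q_2 or the intermediate fraction (k*p_2 + p_1)/(k*q_2 + q_1) with the largest k >= 1 whose denominator stays <= 6; these approach x as k grows, and every other convergent or intermediate fraction in range is farther away.
Largest k: floor((6 - q_1)/q_2) = floor((6 - 1)/3) = 1.
That gives (1*38 + 13)/(1*3 + 1) = 51/4.
Compare the errors: |x - 38/3| = |89*3 - 38*7|/(7*3) = 1/21, and |x - 51/4| = |89*4 - 51*7|/(7*4) = 1/28.
Cross-multiplying, 1*21 = 21 < 28 = 1*28, so 1/28 is smaller: the intermediate fraction 51/4 is closer to x than 38/3.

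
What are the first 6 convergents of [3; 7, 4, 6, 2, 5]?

Using the convergent recurrence p_i = a_i*p_{i-1} + p_{i-2}, q_i = a_i*q_{i-1} + q_{i-2} with p_{-2}=0, p_{-1}=1, q_{-2}=1, q_{-1}=0:
  i=0: a_0=3, p_0 = 3*1 + 0 = 3, q_0 = 3*0 + 1 = 1.
  i=1: a_1=7, p_1 = 7*3 + 1 = 22, q_1 = 7*1 + 0 = 7.
  i=2: a_2=4, p_2 = 4*22 + 3 = 91, q_2 = 4*7 + 1 = 29.
  i=3: a_3=6, p_3 = 6*91 + 22 = 568, q_3 = 6*29 + 7 = 181.
  i=4: a_4=2, p_4 = 2*568 + 91 = 1227, q_4 = 2*181 + 29 = 391.
  i=5: a_5=5, p_5 = 5*1227 + 568 = 6703, q_5 = 5*391 + 181 = 2136.

3/1, 22/7, 91/29, 568/181, 1227/391, 6703/2136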